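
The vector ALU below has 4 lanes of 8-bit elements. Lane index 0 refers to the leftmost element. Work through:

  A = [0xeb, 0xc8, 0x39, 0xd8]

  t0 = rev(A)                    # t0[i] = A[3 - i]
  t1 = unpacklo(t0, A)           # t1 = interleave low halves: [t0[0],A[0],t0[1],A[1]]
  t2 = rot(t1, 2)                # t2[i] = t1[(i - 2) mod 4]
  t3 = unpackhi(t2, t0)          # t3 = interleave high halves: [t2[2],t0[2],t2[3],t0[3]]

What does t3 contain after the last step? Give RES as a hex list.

→ t0 |d8|39|c8|eb|
→ t1 |d8|eb|39|c8|
→ t2 |39|c8|d8|eb|
→ t3 |d8|c8|eb|eb|

RES = [ 0xd8  0xc8  0xeb  0xeb ]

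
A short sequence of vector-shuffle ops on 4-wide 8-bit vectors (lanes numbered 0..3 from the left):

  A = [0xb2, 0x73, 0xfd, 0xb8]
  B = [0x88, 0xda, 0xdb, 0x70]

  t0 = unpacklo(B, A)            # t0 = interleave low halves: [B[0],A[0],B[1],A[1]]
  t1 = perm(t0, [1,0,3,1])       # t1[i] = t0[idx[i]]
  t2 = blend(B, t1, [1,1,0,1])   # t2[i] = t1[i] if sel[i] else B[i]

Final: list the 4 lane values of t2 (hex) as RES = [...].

RES = [0xb2, 0x88, 0xdb, 0xb2]

→ t0 |88|b2|da|73|
→ t1 |b2|88|73|b2|
→ t2 |b2|88|db|b2|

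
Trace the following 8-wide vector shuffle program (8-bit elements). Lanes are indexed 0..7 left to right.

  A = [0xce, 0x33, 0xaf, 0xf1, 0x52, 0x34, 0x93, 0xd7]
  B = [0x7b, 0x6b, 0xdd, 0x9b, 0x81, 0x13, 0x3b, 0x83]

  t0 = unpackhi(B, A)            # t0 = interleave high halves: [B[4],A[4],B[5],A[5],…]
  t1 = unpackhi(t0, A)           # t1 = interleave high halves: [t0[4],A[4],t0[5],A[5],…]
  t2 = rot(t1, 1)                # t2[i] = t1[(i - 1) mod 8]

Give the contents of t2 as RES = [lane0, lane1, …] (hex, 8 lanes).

  t0: 81 52 13 34 3b 93 83 d7
  t1: 3b 52 93 34 83 93 d7 d7
  t2: d7 3b 52 93 34 83 93 d7

RES = [0xd7, 0x3b, 0x52, 0x93, 0x34, 0x83, 0x93, 0xd7]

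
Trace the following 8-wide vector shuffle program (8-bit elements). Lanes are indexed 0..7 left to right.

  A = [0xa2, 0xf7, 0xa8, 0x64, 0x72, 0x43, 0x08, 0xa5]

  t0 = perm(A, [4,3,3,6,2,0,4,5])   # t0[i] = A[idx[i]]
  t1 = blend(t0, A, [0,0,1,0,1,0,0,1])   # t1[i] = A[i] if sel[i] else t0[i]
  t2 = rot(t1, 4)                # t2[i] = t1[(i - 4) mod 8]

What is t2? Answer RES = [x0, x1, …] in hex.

RES = [ 0x72  0xa2  0x72  0xa5  0x72  0x64  0xa8  0x08 ]

→ t0 |72|64|64|08|a8|a2|72|43|
→ t1 |72|64|a8|08|72|a2|72|a5|
→ t2 |72|a2|72|a5|72|64|a8|08|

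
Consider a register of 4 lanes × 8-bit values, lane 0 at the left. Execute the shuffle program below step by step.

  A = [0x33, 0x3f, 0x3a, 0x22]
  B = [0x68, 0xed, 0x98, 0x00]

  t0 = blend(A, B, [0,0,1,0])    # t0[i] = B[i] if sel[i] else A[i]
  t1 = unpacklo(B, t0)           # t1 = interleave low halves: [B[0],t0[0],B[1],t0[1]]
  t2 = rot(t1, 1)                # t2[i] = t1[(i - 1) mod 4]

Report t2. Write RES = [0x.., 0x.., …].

→ t0 |33|3f|98|22|
→ t1 |68|33|ed|3f|
→ t2 |3f|68|33|ed|

RES = [0x3f, 0x68, 0x33, 0xed]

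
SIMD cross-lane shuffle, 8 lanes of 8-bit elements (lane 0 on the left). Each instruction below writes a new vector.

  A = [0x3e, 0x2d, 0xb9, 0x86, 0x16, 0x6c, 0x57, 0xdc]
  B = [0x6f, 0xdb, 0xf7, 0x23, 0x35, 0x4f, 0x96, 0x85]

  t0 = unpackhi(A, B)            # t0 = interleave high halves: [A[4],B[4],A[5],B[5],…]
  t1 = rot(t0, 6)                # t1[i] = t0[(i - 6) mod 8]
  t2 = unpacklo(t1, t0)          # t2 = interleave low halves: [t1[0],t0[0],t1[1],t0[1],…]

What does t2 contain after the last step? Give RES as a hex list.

RES = [ 0x6c  0x16  0x4f  0x35  0x57  0x6c  0x96  0x4f ]

→ t0 |16|35|6c|4f|57|96|dc|85|
→ t1 |6c|4f|57|96|dc|85|16|35|
→ t2 |6c|16|4f|35|57|6c|96|4f|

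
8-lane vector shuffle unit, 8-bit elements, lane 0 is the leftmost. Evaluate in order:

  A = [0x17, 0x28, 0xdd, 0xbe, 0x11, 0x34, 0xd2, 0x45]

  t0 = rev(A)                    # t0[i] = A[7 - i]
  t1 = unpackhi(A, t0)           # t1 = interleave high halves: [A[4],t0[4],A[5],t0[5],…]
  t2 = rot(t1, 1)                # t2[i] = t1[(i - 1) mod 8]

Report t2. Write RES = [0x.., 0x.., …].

RES = [0x17, 0x11, 0xbe, 0x34, 0xdd, 0xd2, 0x28, 0x45]

→ t0 |45|d2|34|11|be|dd|28|17|
→ t1 |11|be|34|dd|d2|28|45|17|
→ t2 |17|11|be|34|dd|d2|28|45|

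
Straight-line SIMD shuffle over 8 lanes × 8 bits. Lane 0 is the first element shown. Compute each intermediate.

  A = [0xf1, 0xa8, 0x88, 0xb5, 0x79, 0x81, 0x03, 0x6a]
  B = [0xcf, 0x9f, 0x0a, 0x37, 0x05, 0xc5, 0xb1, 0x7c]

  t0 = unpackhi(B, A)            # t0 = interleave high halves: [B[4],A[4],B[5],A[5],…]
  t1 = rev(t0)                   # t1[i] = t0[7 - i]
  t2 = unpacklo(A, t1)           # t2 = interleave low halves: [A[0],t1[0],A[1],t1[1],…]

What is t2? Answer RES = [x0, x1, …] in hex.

  t0: 05 79 c5 81 b1 03 7c 6a
  t1: 6a 7c 03 b1 81 c5 79 05
  t2: f1 6a a8 7c 88 03 b5 b1

RES = [ 0xf1  0x6a  0xa8  0x7c  0x88  0x03  0xb5  0xb1 ]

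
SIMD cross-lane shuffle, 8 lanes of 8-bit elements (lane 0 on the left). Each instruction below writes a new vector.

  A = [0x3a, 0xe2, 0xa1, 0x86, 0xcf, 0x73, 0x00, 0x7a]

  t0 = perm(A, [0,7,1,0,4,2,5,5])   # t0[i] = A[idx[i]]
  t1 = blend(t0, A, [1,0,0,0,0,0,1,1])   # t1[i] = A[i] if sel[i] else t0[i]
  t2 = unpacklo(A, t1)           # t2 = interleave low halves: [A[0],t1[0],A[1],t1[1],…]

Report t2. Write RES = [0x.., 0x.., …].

t0 = [0x3a, 0x7a, 0xe2, 0x3a, 0xcf, 0xa1, 0x73, 0x73]
t1 = [0x3a, 0x7a, 0xe2, 0x3a, 0xcf, 0xa1, 0x00, 0x7a]
t2 = [0x3a, 0x3a, 0xe2, 0x7a, 0xa1, 0xe2, 0x86, 0x3a]

RES = [0x3a, 0x3a, 0xe2, 0x7a, 0xa1, 0xe2, 0x86, 0x3a]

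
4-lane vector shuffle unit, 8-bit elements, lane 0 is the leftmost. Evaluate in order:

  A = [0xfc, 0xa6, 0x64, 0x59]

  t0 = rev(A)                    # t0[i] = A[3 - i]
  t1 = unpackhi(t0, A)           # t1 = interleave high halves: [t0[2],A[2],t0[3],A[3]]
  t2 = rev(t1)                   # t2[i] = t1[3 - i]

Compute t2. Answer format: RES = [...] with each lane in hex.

t0 = [0x59, 0x64, 0xa6, 0xfc]
t1 = [0xa6, 0x64, 0xfc, 0x59]
t2 = [0x59, 0xfc, 0x64, 0xa6]

RES = [0x59, 0xfc, 0x64, 0xa6]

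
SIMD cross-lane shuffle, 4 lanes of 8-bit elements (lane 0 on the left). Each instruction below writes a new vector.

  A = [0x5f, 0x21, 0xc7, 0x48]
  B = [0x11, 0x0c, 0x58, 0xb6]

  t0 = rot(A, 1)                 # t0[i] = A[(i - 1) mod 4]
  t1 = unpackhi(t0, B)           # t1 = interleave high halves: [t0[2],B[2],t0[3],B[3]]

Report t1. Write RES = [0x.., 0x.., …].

  t0: 48 5f 21 c7
  t1: 21 58 c7 b6

RES = [ 0x21  0x58  0xc7  0xb6 ]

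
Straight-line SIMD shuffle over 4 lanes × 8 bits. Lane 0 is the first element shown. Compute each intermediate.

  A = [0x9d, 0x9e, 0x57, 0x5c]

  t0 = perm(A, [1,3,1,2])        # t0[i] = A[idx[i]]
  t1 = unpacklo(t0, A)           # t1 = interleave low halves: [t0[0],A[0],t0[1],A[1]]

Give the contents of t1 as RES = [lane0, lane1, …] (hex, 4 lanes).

RES = [ 0x9e  0x9d  0x5c  0x9e ]

→ t0 |9e|5c|9e|57|
→ t1 |9e|9d|5c|9e|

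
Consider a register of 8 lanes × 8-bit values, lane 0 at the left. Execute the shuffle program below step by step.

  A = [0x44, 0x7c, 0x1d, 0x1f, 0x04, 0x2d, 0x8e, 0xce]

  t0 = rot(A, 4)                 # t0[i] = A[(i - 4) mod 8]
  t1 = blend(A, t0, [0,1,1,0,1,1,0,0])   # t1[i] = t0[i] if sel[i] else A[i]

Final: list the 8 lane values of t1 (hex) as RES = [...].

t0 = [0x04, 0x2d, 0x8e, 0xce, 0x44, 0x7c, 0x1d, 0x1f]
t1 = [0x44, 0x2d, 0x8e, 0x1f, 0x44, 0x7c, 0x8e, 0xce]

RES = [0x44, 0x2d, 0x8e, 0x1f, 0x44, 0x7c, 0x8e, 0xce]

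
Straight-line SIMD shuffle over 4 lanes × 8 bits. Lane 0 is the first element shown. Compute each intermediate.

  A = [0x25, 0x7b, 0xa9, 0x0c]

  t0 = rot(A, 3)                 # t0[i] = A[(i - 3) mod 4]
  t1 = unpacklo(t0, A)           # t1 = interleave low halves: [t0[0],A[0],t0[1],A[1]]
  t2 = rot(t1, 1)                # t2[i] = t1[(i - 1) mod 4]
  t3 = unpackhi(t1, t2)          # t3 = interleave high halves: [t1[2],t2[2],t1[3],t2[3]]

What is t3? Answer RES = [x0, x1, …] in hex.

RES = [ 0xa9  0x25  0x7b  0xa9 ]

  t0: 7b a9 0c 25
  t1: 7b 25 a9 7b
  t2: 7b 7b 25 a9
  t3: a9 25 7b a9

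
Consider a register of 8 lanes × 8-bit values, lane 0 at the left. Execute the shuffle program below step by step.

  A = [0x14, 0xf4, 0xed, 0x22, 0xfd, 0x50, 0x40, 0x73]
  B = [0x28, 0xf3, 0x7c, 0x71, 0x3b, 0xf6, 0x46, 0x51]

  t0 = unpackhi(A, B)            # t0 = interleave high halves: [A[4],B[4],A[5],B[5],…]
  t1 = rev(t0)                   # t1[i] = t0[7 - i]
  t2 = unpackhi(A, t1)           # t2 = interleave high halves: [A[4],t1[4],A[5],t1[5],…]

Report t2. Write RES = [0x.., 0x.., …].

RES = [0xfd, 0xf6, 0x50, 0x50, 0x40, 0x3b, 0x73, 0xfd]

t0 = [0xfd, 0x3b, 0x50, 0xf6, 0x40, 0x46, 0x73, 0x51]
t1 = [0x51, 0x73, 0x46, 0x40, 0xf6, 0x50, 0x3b, 0xfd]
t2 = [0xfd, 0xf6, 0x50, 0x50, 0x40, 0x3b, 0x73, 0xfd]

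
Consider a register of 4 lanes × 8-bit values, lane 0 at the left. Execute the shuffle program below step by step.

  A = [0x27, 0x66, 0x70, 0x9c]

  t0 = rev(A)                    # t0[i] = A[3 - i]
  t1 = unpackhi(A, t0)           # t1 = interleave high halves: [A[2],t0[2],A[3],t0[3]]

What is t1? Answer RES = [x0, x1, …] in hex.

RES = [ 0x70  0x66  0x9c  0x27 ]

t0 = [0x9c, 0x70, 0x66, 0x27]
t1 = [0x70, 0x66, 0x9c, 0x27]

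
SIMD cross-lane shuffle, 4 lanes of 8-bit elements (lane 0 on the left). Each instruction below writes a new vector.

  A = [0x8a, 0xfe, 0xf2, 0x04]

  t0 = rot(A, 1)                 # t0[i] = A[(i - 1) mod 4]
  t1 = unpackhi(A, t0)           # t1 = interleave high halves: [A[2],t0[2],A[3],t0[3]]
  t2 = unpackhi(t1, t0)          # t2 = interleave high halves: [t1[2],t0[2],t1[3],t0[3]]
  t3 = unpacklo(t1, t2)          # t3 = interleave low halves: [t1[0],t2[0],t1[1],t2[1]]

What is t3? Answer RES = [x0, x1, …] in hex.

→ t0 |04|8a|fe|f2|
→ t1 |f2|fe|04|f2|
→ t2 |04|fe|f2|f2|
→ t3 |f2|04|fe|fe|

RES = [0xf2, 0x04, 0xfe, 0xfe]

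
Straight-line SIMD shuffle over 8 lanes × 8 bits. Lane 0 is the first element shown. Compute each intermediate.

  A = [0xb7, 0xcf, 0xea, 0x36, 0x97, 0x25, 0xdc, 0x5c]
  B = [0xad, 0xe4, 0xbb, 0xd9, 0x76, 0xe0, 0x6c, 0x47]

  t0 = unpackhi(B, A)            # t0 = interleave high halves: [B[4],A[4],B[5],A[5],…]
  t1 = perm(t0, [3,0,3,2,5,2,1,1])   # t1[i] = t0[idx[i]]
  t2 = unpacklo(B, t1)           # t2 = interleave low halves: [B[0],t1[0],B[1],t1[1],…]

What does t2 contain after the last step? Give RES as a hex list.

t0 = [0x76, 0x97, 0xe0, 0x25, 0x6c, 0xdc, 0x47, 0x5c]
t1 = [0x25, 0x76, 0x25, 0xe0, 0xdc, 0xe0, 0x97, 0x97]
t2 = [0xad, 0x25, 0xe4, 0x76, 0xbb, 0x25, 0xd9, 0xe0]

RES = [ 0xad  0x25  0xe4  0x76  0xbb  0x25  0xd9  0xe0 ]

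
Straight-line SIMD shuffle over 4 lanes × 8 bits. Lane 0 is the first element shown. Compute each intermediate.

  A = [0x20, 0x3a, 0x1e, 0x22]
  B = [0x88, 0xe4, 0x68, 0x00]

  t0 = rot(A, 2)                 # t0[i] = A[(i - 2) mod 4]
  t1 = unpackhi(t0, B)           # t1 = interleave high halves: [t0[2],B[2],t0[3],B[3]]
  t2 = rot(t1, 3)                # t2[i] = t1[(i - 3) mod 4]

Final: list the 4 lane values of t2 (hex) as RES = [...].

t0 = [0x1e, 0x22, 0x20, 0x3a]
t1 = [0x20, 0x68, 0x3a, 0x00]
t2 = [0x68, 0x3a, 0x00, 0x20]

RES = [ 0x68  0x3a  0x00  0x20 ]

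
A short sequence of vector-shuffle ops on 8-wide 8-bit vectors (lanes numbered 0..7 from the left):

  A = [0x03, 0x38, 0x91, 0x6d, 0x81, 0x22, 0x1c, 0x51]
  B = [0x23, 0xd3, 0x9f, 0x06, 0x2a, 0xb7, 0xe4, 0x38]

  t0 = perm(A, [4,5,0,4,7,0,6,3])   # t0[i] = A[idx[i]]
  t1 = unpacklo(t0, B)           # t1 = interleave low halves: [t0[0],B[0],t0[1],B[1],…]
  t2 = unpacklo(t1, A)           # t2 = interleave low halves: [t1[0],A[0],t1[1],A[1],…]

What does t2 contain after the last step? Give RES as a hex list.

RES = [0x81, 0x03, 0x23, 0x38, 0x22, 0x91, 0xd3, 0x6d]

t0 = [0x81, 0x22, 0x03, 0x81, 0x51, 0x03, 0x1c, 0x6d]
t1 = [0x81, 0x23, 0x22, 0xd3, 0x03, 0x9f, 0x81, 0x06]
t2 = [0x81, 0x03, 0x23, 0x38, 0x22, 0x91, 0xd3, 0x6d]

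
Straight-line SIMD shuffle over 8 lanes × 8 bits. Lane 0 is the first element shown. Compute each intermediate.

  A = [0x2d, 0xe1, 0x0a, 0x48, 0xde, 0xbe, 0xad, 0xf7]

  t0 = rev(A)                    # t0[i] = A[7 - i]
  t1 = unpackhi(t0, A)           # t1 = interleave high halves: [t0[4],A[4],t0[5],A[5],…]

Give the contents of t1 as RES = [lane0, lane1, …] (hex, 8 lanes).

→ t0 |f7|ad|be|de|48|0a|e1|2d|
→ t1 |48|de|0a|be|e1|ad|2d|f7|

RES = [0x48, 0xde, 0x0a, 0xbe, 0xe1, 0xad, 0x2d, 0xf7]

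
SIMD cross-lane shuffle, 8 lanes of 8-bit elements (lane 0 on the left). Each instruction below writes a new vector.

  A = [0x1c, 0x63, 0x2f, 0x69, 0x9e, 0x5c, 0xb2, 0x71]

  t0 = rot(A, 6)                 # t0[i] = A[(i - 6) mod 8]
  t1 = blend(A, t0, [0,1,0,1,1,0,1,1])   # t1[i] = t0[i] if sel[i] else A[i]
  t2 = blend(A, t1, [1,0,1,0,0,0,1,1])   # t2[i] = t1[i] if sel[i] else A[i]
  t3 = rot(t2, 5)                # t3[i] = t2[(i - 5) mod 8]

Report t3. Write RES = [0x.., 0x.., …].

  t0: 2f 69 9e 5c b2 71 1c 63
  t1: 1c 69 2f 5c b2 5c 1c 63
  t2: 1c 63 2f 69 9e 5c 1c 63
  t3: 69 9e 5c 1c 63 1c 63 2f

RES = [0x69, 0x9e, 0x5c, 0x1c, 0x63, 0x1c, 0x63, 0x2f]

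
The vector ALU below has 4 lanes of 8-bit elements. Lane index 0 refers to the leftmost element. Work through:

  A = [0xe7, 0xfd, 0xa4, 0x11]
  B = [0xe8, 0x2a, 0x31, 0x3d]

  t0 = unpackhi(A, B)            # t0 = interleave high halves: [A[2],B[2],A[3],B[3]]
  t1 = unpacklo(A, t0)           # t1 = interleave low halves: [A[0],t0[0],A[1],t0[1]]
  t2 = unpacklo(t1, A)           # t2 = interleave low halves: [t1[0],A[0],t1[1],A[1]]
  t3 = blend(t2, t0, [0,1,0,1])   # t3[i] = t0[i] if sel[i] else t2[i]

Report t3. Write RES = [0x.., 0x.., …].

  t0: a4 31 11 3d
  t1: e7 a4 fd 31
  t2: e7 e7 a4 fd
  t3: e7 31 a4 3d

RES = [ 0xe7  0x31  0xa4  0x3d ]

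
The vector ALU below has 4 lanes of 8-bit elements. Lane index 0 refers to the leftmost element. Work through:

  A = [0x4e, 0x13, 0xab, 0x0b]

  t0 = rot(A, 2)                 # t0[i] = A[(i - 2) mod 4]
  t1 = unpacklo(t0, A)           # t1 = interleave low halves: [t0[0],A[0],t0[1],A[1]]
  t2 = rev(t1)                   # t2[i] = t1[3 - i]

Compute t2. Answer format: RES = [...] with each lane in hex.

  t0: ab 0b 4e 13
  t1: ab 4e 0b 13
  t2: 13 0b 4e ab

RES = [0x13, 0x0b, 0x4e, 0xab]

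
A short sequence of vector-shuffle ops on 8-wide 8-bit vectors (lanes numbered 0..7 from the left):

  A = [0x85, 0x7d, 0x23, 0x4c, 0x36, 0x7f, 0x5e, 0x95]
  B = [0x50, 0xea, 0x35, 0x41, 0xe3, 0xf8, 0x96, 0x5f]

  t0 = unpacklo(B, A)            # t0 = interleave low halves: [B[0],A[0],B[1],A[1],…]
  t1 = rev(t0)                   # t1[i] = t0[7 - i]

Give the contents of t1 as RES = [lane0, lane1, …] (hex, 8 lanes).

  t0: 50 85 ea 7d 35 23 41 4c
  t1: 4c 41 23 35 7d ea 85 50

RES = [0x4c, 0x41, 0x23, 0x35, 0x7d, 0xea, 0x85, 0x50]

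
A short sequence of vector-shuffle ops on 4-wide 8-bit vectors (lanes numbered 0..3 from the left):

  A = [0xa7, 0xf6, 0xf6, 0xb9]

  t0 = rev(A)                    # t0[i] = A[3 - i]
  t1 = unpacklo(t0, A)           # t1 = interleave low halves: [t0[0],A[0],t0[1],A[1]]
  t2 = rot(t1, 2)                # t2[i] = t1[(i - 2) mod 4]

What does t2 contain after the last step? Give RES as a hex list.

RES = [0xf6, 0xf6, 0xb9, 0xa7]

t0 = [0xb9, 0xf6, 0xf6, 0xa7]
t1 = [0xb9, 0xa7, 0xf6, 0xf6]
t2 = [0xf6, 0xf6, 0xb9, 0xa7]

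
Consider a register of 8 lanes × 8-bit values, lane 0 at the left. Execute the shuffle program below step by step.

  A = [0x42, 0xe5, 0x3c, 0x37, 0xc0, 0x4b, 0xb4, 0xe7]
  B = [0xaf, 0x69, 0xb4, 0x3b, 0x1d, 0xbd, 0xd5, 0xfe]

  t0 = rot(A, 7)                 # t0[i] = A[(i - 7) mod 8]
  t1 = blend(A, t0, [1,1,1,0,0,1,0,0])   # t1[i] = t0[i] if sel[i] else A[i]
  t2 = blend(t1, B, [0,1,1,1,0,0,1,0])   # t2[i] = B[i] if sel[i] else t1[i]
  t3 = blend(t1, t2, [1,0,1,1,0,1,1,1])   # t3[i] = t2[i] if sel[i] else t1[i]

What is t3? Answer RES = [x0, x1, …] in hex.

t0 = [0xe5, 0x3c, 0x37, 0xc0, 0x4b, 0xb4, 0xe7, 0x42]
t1 = [0xe5, 0x3c, 0x37, 0x37, 0xc0, 0xb4, 0xb4, 0xe7]
t2 = [0xe5, 0x69, 0xb4, 0x3b, 0xc0, 0xb4, 0xd5, 0xe7]
t3 = [0xe5, 0x3c, 0xb4, 0x3b, 0xc0, 0xb4, 0xd5, 0xe7]

RES = [ 0xe5  0x3c  0xb4  0x3b  0xc0  0xb4  0xd5  0xe7 ]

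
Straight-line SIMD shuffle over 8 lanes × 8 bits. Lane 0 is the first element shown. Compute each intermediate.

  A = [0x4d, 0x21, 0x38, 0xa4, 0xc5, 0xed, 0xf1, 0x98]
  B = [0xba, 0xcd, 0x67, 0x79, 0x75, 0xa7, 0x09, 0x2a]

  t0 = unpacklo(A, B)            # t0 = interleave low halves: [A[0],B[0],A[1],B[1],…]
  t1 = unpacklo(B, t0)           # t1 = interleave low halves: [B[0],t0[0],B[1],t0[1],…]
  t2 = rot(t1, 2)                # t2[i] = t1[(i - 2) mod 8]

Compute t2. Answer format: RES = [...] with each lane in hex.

RES = [ 0x79  0xcd  0xba  0x4d  0xcd  0xba  0x67  0x21 ]

→ t0 |4d|ba|21|cd|38|67|a4|79|
→ t1 |ba|4d|cd|ba|67|21|79|cd|
→ t2 |79|cd|ba|4d|cd|ba|67|21|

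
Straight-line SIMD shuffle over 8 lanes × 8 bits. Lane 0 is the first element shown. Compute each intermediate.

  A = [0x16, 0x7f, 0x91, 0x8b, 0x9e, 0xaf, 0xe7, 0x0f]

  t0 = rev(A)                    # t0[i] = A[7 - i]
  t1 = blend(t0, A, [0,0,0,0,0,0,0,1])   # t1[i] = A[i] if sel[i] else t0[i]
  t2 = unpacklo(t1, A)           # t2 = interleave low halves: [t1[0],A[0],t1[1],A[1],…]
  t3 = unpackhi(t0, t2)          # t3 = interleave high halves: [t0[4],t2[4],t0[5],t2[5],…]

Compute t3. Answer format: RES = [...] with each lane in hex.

→ t0 |0f|e7|af|9e|8b|91|7f|16|
→ t1 |0f|e7|af|9e|8b|91|7f|0f|
→ t2 |0f|16|e7|7f|af|91|9e|8b|
→ t3 |8b|af|91|91|7f|9e|16|8b|

RES = [ 0x8b  0xaf  0x91  0x91  0x7f  0x9e  0x16  0x8b ]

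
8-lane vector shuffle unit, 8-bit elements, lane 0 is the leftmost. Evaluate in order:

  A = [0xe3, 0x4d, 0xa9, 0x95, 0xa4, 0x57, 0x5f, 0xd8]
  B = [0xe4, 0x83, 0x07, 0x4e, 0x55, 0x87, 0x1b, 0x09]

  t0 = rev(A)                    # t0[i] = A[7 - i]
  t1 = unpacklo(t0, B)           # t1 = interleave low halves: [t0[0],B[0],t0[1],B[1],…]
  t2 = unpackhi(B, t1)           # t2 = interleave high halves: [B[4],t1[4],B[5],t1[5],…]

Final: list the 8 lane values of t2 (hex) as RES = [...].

RES = [ 0x55  0x57  0x87  0x07  0x1b  0xa4  0x09  0x4e ]

t0 = [0xd8, 0x5f, 0x57, 0xa4, 0x95, 0xa9, 0x4d, 0xe3]
t1 = [0xd8, 0xe4, 0x5f, 0x83, 0x57, 0x07, 0xa4, 0x4e]
t2 = [0x55, 0x57, 0x87, 0x07, 0x1b, 0xa4, 0x09, 0x4e]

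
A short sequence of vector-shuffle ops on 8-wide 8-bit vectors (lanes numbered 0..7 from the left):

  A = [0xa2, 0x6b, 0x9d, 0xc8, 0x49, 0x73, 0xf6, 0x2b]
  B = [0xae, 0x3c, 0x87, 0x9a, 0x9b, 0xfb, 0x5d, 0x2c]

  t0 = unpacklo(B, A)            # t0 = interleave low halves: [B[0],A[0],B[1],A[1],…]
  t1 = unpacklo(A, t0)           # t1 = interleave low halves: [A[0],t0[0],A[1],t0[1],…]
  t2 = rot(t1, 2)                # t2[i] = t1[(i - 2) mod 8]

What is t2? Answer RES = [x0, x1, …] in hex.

RES = [0xc8, 0x6b, 0xa2, 0xae, 0x6b, 0xa2, 0x9d, 0x3c]

  t0: ae a2 3c 6b 87 9d 9a c8
  t1: a2 ae 6b a2 9d 3c c8 6b
  t2: c8 6b a2 ae 6b a2 9d 3c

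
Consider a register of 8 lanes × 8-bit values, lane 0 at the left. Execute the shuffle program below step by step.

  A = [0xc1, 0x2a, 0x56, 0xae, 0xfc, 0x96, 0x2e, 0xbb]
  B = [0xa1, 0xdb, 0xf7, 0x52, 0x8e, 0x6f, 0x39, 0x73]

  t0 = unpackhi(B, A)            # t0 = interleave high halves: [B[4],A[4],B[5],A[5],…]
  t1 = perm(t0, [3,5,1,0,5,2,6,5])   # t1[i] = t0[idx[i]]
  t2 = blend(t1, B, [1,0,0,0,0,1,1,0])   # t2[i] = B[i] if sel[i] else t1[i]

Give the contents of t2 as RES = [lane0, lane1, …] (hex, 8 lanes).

  t0: 8e fc 6f 96 39 2e 73 bb
  t1: 96 2e fc 8e 2e 6f 73 2e
  t2: a1 2e fc 8e 2e 6f 39 2e

RES = [ 0xa1  0x2e  0xfc  0x8e  0x2e  0x6f  0x39  0x2e ]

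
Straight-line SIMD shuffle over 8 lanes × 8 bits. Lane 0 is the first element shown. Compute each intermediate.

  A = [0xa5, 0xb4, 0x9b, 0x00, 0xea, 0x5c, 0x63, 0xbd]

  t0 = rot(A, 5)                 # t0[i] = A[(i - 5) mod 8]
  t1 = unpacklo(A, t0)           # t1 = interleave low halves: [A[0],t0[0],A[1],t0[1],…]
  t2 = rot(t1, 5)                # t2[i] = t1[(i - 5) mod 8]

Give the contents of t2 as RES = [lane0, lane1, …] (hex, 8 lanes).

RES = [0xea, 0x9b, 0x5c, 0x00, 0x63, 0xa5, 0x00, 0xb4]

  t0: 00 ea 5c 63 bd a5 b4 9b
  t1: a5 00 b4 ea 9b 5c 00 63
  t2: ea 9b 5c 00 63 a5 00 b4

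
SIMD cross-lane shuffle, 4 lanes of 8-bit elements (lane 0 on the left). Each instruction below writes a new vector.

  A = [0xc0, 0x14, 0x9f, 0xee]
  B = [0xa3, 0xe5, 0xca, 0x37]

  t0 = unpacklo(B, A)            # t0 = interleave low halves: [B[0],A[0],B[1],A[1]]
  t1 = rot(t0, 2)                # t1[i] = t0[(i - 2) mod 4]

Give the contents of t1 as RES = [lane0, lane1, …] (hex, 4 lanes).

RES = [0xe5, 0x14, 0xa3, 0xc0]

  t0: a3 c0 e5 14
  t1: e5 14 a3 c0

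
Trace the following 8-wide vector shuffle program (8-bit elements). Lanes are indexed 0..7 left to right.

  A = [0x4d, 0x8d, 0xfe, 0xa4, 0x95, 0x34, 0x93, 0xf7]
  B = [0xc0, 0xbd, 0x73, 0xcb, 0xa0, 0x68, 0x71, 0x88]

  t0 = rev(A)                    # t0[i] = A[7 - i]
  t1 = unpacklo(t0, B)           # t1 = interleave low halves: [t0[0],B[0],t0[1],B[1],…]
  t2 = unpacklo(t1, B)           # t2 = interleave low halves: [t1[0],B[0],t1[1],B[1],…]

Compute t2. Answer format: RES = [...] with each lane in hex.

RES = [0xf7, 0xc0, 0xc0, 0xbd, 0x93, 0x73, 0xbd, 0xcb]

  t0: f7 93 34 95 a4 fe 8d 4d
  t1: f7 c0 93 bd 34 73 95 cb
  t2: f7 c0 c0 bd 93 73 bd cb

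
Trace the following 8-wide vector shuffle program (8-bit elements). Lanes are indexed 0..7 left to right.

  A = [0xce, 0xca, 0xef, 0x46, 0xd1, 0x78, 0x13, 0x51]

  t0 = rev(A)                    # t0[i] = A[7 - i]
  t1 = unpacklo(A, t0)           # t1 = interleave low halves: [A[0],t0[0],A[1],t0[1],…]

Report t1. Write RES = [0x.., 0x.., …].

  t0: 51 13 78 d1 46 ef ca ce
  t1: ce 51 ca 13 ef 78 46 d1

RES = [0xce, 0x51, 0xca, 0x13, 0xef, 0x78, 0x46, 0xd1]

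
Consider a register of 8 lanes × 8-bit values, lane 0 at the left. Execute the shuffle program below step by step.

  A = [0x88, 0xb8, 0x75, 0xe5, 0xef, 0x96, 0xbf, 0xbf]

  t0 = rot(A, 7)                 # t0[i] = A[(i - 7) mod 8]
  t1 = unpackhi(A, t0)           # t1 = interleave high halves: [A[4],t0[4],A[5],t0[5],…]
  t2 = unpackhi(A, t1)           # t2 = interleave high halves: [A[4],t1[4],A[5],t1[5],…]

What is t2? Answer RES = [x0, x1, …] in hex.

→ t0 |b8|75|e5|ef|96|bf|bf|88|
→ t1 |ef|96|96|bf|bf|bf|bf|88|
→ t2 |ef|bf|96|bf|bf|bf|bf|88|

RES = [0xef, 0xbf, 0x96, 0xbf, 0xbf, 0xbf, 0xbf, 0x88]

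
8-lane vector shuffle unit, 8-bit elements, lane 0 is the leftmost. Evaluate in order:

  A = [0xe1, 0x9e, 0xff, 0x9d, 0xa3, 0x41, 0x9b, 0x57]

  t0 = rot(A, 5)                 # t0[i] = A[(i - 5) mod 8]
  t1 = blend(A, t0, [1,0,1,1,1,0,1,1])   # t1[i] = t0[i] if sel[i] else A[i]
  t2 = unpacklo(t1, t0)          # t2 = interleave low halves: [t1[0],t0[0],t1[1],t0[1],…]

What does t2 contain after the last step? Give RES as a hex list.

RES = [0x9d, 0x9d, 0x9e, 0xa3, 0x41, 0x41, 0x9b, 0x9b]

  t0: 9d a3 41 9b 57 e1 9e ff
  t1: 9d 9e 41 9b 57 41 9e ff
  t2: 9d 9d 9e a3 41 41 9b 9b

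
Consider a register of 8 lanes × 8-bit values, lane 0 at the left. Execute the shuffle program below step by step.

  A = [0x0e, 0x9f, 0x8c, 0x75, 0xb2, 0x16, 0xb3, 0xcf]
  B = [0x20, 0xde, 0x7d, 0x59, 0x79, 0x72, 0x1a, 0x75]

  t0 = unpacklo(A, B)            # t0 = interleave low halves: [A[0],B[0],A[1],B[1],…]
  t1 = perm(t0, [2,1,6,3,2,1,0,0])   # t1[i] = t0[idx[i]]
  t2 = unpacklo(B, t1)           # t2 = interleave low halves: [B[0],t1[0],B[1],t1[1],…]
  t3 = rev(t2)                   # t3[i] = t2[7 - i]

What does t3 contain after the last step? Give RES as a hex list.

t0 = [0x0e, 0x20, 0x9f, 0xde, 0x8c, 0x7d, 0x75, 0x59]
t1 = [0x9f, 0x20, 0x75, 0xde, 0x9f, 0x20, 0x0e, 0x0e]
t2 = [0x20, 0x9f, 0xde, 0x20, 0x7d, 0x75, 0x59, 0xde]
t3 = [0xde, 0x59, 0x75, 0x7d, 0x20, 0xde, 0x9f, 0x20]

RES = [0xde, 0x59, 0x75, 0x7d, 0x20, 0xde, 0x9f, 0x20]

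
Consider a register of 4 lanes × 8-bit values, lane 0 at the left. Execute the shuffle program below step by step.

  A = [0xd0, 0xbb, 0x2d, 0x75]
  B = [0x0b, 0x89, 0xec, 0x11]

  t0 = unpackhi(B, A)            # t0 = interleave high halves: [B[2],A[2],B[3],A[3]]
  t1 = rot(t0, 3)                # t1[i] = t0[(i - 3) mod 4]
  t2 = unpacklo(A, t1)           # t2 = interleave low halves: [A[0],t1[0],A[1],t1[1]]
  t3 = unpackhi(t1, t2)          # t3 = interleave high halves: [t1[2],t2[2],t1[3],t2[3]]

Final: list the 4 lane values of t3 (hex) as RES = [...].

  t0: ec 2d 11 75
  t1: 2d 11 75 ec
  t2: d0 2d bb 11
  t3: 75 bb ec 11

RES = [0x75, 0xbb, 0xec, 0x11]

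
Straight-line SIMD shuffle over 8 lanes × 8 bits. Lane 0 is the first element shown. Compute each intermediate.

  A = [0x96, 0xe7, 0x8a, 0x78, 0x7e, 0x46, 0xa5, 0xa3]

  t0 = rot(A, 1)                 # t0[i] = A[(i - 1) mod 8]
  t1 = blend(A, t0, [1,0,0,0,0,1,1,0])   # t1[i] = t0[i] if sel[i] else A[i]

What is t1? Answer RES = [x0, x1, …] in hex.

RES = [0xa3, 0xe7, 0x8a, 0x78, 0x7e, 0x7e, 0x46, 0xa3]

  t0: a3 96 e7 8a 78 7e 46 a5
  t1: a3 e7 8a 78 7e 7e 46 a3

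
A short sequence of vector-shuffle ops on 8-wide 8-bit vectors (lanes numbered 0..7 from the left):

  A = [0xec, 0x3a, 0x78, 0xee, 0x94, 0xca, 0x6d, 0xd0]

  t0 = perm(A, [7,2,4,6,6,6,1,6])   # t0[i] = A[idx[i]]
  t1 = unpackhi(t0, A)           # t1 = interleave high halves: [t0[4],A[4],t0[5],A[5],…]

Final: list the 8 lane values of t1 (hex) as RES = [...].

RES = [ 0x6d  0x94  0x6d  0xca  0x3a  0x6d  0x6d  0xd0 ]

  t0: d0 78 94 6d 6d 6d 3a 6d
  t1: 6d 94 6d ca 3a 6d 6d d0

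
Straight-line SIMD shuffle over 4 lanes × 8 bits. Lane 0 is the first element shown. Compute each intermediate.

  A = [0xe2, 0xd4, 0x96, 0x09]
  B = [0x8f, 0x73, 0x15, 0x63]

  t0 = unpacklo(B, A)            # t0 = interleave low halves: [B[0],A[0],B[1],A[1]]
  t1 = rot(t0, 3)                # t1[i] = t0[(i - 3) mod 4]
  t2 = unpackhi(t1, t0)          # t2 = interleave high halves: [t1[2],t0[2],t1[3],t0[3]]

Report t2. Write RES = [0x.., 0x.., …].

RES = [ 0xd4  0x73  0x8f  0xd4 ]

→ t0 |8f|e2|73|d4|
→ t1 |e2|73|d4|8f|
→ t2 |d4|73|8f|d4|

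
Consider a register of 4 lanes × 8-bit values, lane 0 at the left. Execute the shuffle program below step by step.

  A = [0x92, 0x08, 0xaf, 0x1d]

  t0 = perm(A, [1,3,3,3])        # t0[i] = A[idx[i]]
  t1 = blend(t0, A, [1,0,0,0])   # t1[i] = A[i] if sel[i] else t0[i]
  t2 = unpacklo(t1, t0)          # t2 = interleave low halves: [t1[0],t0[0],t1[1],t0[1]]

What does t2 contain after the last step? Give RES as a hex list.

  t0: 08 1d 1d 1d
  t1: 92 1d 1d 1d
  t2: 92 08 1d 1d

RES = [0x92, 0x08, 0x1d, 0x1d]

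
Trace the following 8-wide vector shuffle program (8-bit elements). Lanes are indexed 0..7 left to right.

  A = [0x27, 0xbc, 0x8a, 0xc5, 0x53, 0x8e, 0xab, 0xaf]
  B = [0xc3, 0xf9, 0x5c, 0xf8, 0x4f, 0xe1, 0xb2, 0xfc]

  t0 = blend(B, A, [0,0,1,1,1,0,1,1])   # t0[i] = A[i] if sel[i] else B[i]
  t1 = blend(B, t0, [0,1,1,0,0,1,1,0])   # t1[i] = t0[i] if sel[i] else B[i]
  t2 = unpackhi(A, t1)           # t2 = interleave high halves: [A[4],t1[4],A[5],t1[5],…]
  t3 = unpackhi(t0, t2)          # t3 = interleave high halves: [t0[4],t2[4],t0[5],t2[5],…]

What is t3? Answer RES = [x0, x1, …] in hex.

RES = [0x53, 0xab, 0xe1, 0xab, 0xab, 0xaf, 0xaf, 0xfc]

t0 = [0xc3, 0xf9, 0x8a, 0xc5, 0x53, 0xe1, 0xab, 0xaf]
t1 = [0xc3, 0xf9, 0x8a, 0xf8, 0x4f, 0xe1, 0xab, 0xfc]
t2 = [0x53, 0x4f, 0x8e, 0xe1, 0xab, 0xab, 0xaf, 0xfc]
t3 = [0x53, 0xab, 0xe1, 0xab, 0xab, 0xaf, 0xaf, 0xfc]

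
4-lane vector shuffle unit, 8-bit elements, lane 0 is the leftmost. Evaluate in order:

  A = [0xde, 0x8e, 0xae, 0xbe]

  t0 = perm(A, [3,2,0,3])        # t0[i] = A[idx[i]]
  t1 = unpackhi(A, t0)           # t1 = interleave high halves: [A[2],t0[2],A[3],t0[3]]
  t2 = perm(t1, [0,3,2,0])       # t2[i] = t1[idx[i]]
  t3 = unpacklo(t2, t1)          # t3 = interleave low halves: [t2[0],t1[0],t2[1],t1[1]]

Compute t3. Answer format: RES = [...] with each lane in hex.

RES = [0xae, 0xae, 0xbe, 0xde]

t0 = [0xbe, 0xae, 0xde, 0xbe]
t1 = [0xae, 0xde, 0xbe, 0xbe]
t2 = [0xae, 0xbe, 0xbe, 0xae]
t3 = [0xae, 0xae, 0xbe, 0xde]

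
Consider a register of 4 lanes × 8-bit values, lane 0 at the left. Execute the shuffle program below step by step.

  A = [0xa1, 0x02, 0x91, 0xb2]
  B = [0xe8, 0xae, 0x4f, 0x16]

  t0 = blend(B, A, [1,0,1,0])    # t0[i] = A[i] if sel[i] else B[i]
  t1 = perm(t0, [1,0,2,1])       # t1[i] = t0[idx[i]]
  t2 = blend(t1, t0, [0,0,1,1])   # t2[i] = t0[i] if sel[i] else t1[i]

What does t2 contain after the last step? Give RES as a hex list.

→ t0 |a1|ae|91|16|
→ t1 |ae|a1|91|ae|
→ t2 |ae|a1|91|16|

RES = [0xae, 0xa1, 0x91, 0x16]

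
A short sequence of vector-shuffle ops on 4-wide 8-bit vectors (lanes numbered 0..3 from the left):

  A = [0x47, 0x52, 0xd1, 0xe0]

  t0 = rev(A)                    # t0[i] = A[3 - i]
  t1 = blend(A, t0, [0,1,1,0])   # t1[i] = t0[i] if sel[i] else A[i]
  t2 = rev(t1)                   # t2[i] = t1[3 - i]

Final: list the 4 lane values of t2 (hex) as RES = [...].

t0 = [0xe0, 0xd1, 0x52, 0x47]
t1 = [0x47, 0xd1, 0x52, 0xe0]
t2 = [0xe0, 0x52, 0xd1, 0x47]

RES = [ 0xe0  0x52  0xd1  0x47 ]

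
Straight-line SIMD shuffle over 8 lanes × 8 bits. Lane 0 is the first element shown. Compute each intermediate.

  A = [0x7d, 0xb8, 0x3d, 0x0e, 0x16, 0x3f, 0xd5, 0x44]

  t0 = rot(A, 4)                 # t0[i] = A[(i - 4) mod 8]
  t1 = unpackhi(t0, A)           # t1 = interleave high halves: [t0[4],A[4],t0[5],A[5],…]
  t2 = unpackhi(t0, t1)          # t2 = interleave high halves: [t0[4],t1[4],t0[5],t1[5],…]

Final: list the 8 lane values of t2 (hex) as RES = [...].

RES = [0x7d, 0x3d, 0xb8, 0xd5, 0x3d, 0x0e, 0x0e, 0x44]

→ t0 |16|3f|d5|44|7d|b8|3d|0e|
→ t1 |7d|16|b8|3f|3d|d5|0e|44|
→ t2 |7d|3d|b8|d5|3d|0e|0e|44|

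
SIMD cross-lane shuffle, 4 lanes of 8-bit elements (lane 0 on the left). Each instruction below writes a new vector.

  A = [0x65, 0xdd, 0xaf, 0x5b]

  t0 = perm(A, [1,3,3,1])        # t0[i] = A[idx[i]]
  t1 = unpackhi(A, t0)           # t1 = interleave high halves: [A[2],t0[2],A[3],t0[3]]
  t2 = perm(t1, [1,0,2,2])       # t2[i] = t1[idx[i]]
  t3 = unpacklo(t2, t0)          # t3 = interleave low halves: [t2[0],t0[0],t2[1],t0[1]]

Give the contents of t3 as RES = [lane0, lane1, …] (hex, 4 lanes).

  t0: dd 5b 5b dd
  t1: af 5b 5b dd
  t2: 5b af 5b 5b
  t3: 5b dd af 5b

RES = [0x5b, 0xdd, 0xaf, 0x5b]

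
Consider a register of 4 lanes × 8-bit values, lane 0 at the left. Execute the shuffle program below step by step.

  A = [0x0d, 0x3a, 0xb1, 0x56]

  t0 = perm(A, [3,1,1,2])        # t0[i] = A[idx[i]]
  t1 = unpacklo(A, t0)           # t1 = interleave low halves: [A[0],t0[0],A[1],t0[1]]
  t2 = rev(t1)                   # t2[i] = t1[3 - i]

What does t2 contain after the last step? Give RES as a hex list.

t0 = [0x56, 0x3a, 0x3a, 0xb1]
t1 = [0x0d, 0x56, 0x3a, 0x3a]
t2 = [0x3a, 0x3a, 0x56, 0x0d]

RES = [0x3a, 0x3a, 0x56, 0x0d]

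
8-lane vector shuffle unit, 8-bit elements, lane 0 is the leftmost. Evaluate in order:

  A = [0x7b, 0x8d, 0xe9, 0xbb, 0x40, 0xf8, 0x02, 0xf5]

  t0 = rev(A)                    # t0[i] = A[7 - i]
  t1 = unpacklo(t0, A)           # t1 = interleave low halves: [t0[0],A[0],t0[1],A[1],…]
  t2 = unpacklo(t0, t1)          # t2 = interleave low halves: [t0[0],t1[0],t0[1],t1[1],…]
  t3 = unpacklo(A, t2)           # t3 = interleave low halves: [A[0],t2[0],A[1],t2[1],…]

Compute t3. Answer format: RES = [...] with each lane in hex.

→ t0 |f5|02|f8|40|bb|e9|8d|7b|
→ t1 |f5|7b|02|8d|f8|e9|40|bb|
→ t2 |f5|f5|02|7b|f8|02|40|8d|
→ t3 |7b|f5|8d|f5|e9|02|bb|7b|

RES = [0x7b, 0xf5, 0x8d, 0xf5, 0xe9, 0x02, 0xbb, 0x7b]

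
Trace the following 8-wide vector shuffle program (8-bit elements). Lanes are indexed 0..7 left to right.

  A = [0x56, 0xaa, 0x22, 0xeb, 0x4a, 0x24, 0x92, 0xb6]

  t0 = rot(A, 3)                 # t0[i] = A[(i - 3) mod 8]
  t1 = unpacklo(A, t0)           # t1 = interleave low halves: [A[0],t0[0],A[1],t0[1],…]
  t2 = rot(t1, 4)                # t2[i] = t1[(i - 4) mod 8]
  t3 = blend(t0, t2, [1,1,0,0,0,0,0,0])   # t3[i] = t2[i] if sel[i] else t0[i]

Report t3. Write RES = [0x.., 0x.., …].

RES = [0x22, 0xb6, 0xb6, 0x56, 0xaa, 0x22, 0xeb, 0x4a]

t0 = [0x24, 0x92, 0xb6, 0x56, 0xaa, 0x22, 0xeb, 0x4a]
t1 = [0x56, 0x24, 0xaa, 0x92, 0x22, 0xb6, 0xeb, 0x56]
t2 = [0x22, 0xb6, 0xeb, 0x56, 0x56, 0x24, 0xaa, 0x92]
t3 = [0x22, 0xb6, 0xb6, 0x56, 0xaa, 0x22, 0xeb, 0x4a]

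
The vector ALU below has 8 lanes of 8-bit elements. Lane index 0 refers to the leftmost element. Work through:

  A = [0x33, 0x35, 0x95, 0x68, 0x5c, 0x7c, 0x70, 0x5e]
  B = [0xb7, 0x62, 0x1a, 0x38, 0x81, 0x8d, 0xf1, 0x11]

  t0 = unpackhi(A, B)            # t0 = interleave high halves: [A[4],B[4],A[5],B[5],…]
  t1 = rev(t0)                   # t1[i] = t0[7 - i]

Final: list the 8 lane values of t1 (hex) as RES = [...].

RES = [ 0x11  0x5e  0xf1  0x70  0x8d  0x7c  0x81  0x5c ]

→ t0 |5c|81|7c|8d|70|f1|5e|11|
→ t1 |11|5e|f1|70|8d|7c|81|5c|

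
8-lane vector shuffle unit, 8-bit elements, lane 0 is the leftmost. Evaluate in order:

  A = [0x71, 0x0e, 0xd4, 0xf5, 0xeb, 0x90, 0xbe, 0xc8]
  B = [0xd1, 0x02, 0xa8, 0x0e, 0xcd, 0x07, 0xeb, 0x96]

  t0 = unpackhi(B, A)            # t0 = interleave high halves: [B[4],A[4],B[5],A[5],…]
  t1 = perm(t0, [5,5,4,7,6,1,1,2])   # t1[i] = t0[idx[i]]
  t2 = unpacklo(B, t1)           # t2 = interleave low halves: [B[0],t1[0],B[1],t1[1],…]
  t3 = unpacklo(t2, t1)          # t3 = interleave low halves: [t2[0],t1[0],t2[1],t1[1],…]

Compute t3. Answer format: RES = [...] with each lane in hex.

  t0: cd eb 07 90 eb be 96 c8
  t1: be be eb c8 96 eb eb 07
  t2: d1 be 02 be a8 eb 0e c8
  t3: d1 be be be 02 eb be c8

RES = [0xd1, 0xbe, 0xbe, 0xbe, 0x02, 0xeb, 0xbe, 0xc8]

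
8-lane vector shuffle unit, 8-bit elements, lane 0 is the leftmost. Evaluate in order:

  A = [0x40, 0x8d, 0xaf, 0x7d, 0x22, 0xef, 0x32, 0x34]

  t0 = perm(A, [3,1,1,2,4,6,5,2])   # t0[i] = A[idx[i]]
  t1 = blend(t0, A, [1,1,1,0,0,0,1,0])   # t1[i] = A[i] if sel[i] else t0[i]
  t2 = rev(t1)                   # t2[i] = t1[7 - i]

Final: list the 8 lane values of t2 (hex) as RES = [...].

→ t0 |7d|8d|8d|af|22|32|ef|af|
→ t1 |40|8d|af|af|22|32|32|af|
→ t2 |af|32|32|22|af|af|8d|40|

RES = [0xaf, 0x32, 0x32, 0x22, 0xaf, 0xaf, 0x8d, 0x40]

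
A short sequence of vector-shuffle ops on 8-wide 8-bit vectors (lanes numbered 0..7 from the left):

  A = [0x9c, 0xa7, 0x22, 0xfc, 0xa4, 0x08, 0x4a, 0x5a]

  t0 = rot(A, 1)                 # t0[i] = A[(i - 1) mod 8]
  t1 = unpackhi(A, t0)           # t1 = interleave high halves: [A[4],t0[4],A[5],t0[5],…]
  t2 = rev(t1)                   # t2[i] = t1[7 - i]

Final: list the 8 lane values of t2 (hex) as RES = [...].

t0 = [0x5a, 0x9c, 0xa7, 0x22, 0xfc, 0xa4, 0x08, 0x4a]
t1 = [0xa4, 0xfc, 0x08, 0xa4, 0x4a, 0x08, 0x5a, 0x4a]
t2 = [0x4a, 0x5a, 0x08, 0x4a, 0xa4, 0x08, 0xfc, 0xa4]

RES = [ 0x4a  0x5a  0x08  0x4a  0xa4  0x08  0xfc  0xa4 ]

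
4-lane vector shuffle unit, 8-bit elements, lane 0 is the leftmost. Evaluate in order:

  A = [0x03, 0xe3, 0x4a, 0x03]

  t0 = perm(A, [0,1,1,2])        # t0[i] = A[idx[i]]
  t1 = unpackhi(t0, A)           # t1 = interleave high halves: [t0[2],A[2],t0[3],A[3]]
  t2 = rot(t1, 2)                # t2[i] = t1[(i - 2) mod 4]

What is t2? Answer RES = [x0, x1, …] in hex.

→ t0 |03|e3|e3|4a|
→ t1 |e3|4a|4a|03|
→ t2 |4a|03|e3|4a|

RES = [0x4a, 0x03, 0xe3, 0x4a]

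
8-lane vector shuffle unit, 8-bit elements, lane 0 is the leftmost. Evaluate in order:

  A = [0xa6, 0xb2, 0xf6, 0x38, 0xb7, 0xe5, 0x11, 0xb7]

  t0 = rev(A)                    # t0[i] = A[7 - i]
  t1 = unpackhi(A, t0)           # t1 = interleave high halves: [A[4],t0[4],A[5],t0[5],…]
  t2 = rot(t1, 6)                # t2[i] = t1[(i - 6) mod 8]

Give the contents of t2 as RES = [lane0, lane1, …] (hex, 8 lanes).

RES = [0xe5, 0xf6, 0x11, 0xb2, 0xb7, 0xa6, 0xb7, 0x38]

  t0: b7 11 e5 b7 38 f6 b2 a6
  t1: b7 38 e5 f6 11 b2 b7 a6
  t2: e5 f6 11 b2 b7 a6 b7 38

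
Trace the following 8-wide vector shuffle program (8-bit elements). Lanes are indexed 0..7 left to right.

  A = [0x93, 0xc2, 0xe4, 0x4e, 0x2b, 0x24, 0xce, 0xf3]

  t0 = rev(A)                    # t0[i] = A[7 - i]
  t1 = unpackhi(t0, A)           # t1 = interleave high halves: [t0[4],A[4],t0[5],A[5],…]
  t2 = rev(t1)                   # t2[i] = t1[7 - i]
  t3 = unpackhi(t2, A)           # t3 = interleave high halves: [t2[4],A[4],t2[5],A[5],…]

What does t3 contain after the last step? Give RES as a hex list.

→ t0 |f3|ce|24|2b|4e|e4|c2|93|
→ t1 |4e|2b|e4|24|c2|ce|93|f3|
→ t2 |f3|93|ce|c2|24|e4|2b|4e|
→ t3 |24|2b|e4|24|2b|ce|4e|f3|

RES = [0x24, 0x2b, 0xe4, 0x24, 0x2b, 0xce, 0x4e, 0xf3]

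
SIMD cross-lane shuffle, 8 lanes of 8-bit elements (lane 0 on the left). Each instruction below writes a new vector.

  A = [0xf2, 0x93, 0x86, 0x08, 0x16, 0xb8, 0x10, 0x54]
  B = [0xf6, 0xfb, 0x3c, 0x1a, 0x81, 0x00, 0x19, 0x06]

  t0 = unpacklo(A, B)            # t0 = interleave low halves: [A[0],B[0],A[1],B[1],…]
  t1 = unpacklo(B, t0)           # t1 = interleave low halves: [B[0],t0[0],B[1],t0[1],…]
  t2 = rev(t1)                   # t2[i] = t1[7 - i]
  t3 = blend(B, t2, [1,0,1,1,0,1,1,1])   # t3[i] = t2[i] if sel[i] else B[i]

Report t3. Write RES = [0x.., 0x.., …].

t0 = [0xf2, 0xf6, 0x93, 0xfb, 0x86, 0x3c, 0x08, 0x1a]
t1 = [0xf6, 0xf2, 0xfb, 0xf6, 0x3c, 0x93, 0x1a, 0xfb]
t2 = [0xfb, 0x1a, 0x93, 0x3c, 0xf6, 0xfb, 0xf2, 0xf6]
t3 = [0xfb, 0xfb, 0x93, 0x3c, 0x81, 0xfb, 0xf2, 0xf6]

RES = [ 0xfb  0xfb  0x93  0x3c  0x81  0xfb  0xf2  0xf6 ]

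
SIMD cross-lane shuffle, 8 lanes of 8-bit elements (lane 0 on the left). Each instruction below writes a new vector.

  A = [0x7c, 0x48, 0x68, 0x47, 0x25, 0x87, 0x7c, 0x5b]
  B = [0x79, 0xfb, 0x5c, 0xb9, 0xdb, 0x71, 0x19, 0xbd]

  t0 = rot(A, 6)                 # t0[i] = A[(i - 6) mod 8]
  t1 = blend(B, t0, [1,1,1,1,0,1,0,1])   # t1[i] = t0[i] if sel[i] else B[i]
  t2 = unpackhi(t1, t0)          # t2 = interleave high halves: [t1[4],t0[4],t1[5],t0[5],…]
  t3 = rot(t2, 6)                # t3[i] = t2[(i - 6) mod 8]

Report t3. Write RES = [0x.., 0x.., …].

RES = [ 0x5b  0x5b  0x19  0x7c  0x48  0x48  0xdb  0x7c ]

  t0: 68 47 25 87 7c 5b 7c 48
  t1: 68 47 25 87 db 5b 19 48
  t2: db 7c 5b 5b 19 7c 48 48
  t3: 5b 5b 19 7c 48 48 db 7c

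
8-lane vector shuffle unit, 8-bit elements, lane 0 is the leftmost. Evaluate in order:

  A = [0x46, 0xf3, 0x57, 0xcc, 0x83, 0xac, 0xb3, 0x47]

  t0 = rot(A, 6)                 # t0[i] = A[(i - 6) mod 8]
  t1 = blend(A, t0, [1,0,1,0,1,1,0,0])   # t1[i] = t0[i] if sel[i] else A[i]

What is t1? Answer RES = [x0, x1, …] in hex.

→ t0 |57|cc|83|ac|b3|47|46|f3|
→ t1 |57|f3|83|cc|b3|47|b3|47|

RES = [0x57, 0xf3, 0x83, 0xcc, 0xb3, 0x47, 0xb3, 0x47]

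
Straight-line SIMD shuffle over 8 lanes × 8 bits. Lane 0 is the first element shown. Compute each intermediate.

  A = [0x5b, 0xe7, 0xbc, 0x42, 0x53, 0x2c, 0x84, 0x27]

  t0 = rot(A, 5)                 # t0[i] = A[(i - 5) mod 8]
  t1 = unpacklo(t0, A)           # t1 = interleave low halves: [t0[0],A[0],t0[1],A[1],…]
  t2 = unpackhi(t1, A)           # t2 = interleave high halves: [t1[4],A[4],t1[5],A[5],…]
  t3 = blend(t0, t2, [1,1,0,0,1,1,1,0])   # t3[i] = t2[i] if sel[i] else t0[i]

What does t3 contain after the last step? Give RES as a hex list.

t0 = [0x42, 0x53, 0x2c, 0x84, 0x27, 0x5b, 0xe7, 0xbc]
t1 = [0x42, 0x5b, 0x53, 0xe7, 0x2c, 0xbc, 0x84, 0x42]
t2 = [0x2c, 0x53, 0xbc, 0x2c, 0x84, 0x84, 0x42, 0x27]
t3 = [0x2c, 0x53, 0x2c, 0x84, 0x84, 0x84, 0x42, 0xbc]

RES = [ 0x2c  0x53  0x2c  0x84  0x84  0x84  0x42  0xbc ]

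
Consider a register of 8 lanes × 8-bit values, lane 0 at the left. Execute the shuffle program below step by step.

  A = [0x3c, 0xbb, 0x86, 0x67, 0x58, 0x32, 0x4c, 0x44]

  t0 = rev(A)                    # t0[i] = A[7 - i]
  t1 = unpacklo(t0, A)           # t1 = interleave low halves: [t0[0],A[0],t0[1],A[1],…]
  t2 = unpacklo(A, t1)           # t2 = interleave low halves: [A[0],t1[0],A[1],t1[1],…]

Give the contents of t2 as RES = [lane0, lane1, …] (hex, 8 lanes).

t0 = [0x44, 0x4c, 0x32, 0x58, 0x67, 0x86, 0xbb, 0x3c]
t1 = [0x44, 0x3c, 0x4c, 0xbb, 0x32, 0x86, 0x58, 0x67]
t2 = [0x3c, 0x44, 0xbb, 0x3c, 0x86, 0x4c, 0x67, 0xbb]

RES = [0x3c, 0x44, 0xbb, 0x3c, 0x86, 0x4c, 0x67, 0xbb]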